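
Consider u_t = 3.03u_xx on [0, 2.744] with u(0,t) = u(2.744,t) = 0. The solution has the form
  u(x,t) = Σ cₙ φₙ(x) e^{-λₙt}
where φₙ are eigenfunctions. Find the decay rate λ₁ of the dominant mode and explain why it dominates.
Eigenvalues: λₙ = 3.03n²π²/2.744².
First three modes:
  n=1: λ₁ = 3.03π²/2.744² ≈ 3.972
  n=2: λ₂ = 12.12π²/2.744² ≈ 15.887 (4× faster decay)
  n=3: λ₃ = 27.27π²/2.744² ≈ 35.745 (9× faster decay)
As t → ∞, higher modes decay exponentially faster. The n=1 mode dominates: u ~ c₁ sin(πx/2.744) e^{-λ₁t}.
Decay rate: λ₁ = 3.03π²/2.744² ≈ 3.972.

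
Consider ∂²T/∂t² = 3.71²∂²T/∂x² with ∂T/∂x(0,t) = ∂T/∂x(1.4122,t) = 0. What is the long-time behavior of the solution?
As t → ∞, T oscillates about a mean that drifts linearly in t (generically unbounded; no decay). There is no damping, so the nonconstant modes persist as standing waves (energy conserved, no decay). But with Neumann conditions at both ends the constant mode has eigenvalue 0: the spatial mean M(t) of T satisfies M'' = 0, so M(t) = M(0) + M'(0)·t. Unless the initial velocity has zero mean (∫T_t(x,0)dx = 0), the solution grows linearly in t (unbounded, though not exponentially); if it does have zero mean, the solution stays bounded and simply oscillates.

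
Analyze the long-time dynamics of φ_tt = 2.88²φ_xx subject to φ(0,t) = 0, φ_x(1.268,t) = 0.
Long-time behavior: φ oscillates (no decay). Energy is conserved; the solution oscillates indefinitely as standing waves.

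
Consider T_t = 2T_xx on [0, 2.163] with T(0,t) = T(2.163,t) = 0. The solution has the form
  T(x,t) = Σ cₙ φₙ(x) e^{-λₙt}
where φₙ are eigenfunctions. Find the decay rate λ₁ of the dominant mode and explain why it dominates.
Eigenvalues: λₙ = 2n²π²/2.163².
First three modes:
  n=1: λ₁ = 2π²/2.163² ≈ 4.219
  n=2: λ₂ = 8π²/2.163² ≈ 16.876 (4× faster decay)
  n=3: λ₃ = 18π²/2.163² ≈ 37.972 (9× faster decay)
As t → ∞, higher modes decay exponentially faster. The n=1 mode dominates: T ~ c₁ sin(πx/2.163) e^{-λ₁t}.
Decay rate: λ₁ = 2π²/2.163² ≈ 4.219.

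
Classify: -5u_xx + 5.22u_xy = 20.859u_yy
Rewriting in standard form: -5u_xx + 5.22u_xy - 20.859u_yy = 0. Elliptic (discriminant = -389.9316).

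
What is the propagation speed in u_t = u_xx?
Infinite. The heat equation is parabolic, not hyperbolic, so disturbances propagate instantly.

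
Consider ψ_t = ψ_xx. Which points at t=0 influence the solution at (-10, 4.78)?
The entire real line. The heat equation has infinite propagation speed: any initial disturbance instantly affects all points (though exponentially small far away).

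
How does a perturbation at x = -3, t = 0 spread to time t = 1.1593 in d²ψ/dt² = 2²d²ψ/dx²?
Domain of influence: [-5.3186, -0.6814]. Data at x = -3 spreads outward at speed 2.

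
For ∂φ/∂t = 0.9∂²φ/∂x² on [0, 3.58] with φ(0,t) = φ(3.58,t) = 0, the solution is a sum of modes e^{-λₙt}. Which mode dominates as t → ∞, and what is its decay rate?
Eigenvalues: λₙ = 0.9n²π²/3.58².
First three modes:
  n=1: λ₁ = 0.9π²/3.58² ≈ 0.693
  n=2: λ₂ = 3.6π²/3.58² ≈ 2.772 (4× faster decay)
  n=3: λ₃ = 8.1π²/3.58² ≈ 6.238 (9× faster decay)
As t → ∞, higher modes decay exponentially faster. The n=1 mode dominates: φ ~ c₁ sin(πx/3.58) e^{-λ₁t}.
Decay rate: λ₁ = 0.9π²/3.58² ≈ 0.693.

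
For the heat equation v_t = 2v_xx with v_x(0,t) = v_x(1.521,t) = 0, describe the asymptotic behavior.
v → constant (steady state). Heat is conserved (no flux at boundaries); solution approaches the spatial average.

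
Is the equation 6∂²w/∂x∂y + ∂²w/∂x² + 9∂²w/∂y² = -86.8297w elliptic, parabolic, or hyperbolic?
Rewriting in standard form: ∂²w/∂x² + 6∂²w/∂x∂y + 9∂²w/∂y² + 86.8297w = 0. Computing B² - 4AC with A = 1, B = 6, C = 9: discriminant = 0 (zero). Answer: parabolic.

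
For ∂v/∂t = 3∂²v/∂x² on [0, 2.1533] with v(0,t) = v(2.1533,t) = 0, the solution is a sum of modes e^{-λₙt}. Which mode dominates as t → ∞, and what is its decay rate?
Eigenvalues: λₙ = 3n²π²/2.1533².
First three modes:
  n=1: λ₁ = 3π²/2.1533² ≈ 6.386
  n=2: λ₂ = 12π²/2.1533² ≈ 25.543 (4× faster decay)
  n=3: λ₃ = 27π²/2.1533² ≈ 57.472 (9× faster decay)
As t → ∞, higher modes decay exponentially faster. The n=1 mode dominates: v ~ c₁ sin(πx/2.1533) e^{-λ₁t}.
Decay rate: λ₁ = 3π²/2.1533² ≈ 6.386.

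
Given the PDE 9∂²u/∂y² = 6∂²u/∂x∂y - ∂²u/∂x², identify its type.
Rewriting in standard form: ∂²u/∂x² - 6∂²u/∂x∂y + 9∂²u/∂y² = 0. The second-order coefficients are A = 1, B = -6, C = 9. Since B² - 4AC = 0 = 0, this is a parabolic PDE.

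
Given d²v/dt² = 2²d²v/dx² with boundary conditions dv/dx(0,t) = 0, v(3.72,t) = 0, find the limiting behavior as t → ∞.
v oscillates (no decay). Energy is conserved; the solution oscillates indefinitely as standing waves.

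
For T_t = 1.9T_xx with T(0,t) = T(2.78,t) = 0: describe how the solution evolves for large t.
T → 0. Heat diffuses out through both boundaries.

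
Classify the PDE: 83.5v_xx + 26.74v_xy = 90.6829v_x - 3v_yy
Rewriting in standard form: 83.5v_xx + 26.74v_xy + 3v_yy - 90.6829v_x = 0. A = 83.5, B = 26.74, C = 3. Discriminant B² - 4AC = -286.9724. Since -286.9724 < 0, elliptic.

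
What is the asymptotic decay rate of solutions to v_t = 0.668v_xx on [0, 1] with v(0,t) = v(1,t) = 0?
Eigenvalues: λₙ = 0.668n²π².
First three modes:
  n=1: λ₁ = 0.668π² ≈ 6.593
  n=2: λ₂ = 2.672π² ≈ 26.372 (4× faster decay)
  n=3: λ₃ = 6.012π² ≈ 59.336 (9× faster decay)
As t → ∞, higher modes decay exponentially faster. The n=1 mode dominates: v ~ c₁ sin(πx) e^{-λ₁t}.
Decay rate: λ₁ = 0.668π² ≈ 6.593.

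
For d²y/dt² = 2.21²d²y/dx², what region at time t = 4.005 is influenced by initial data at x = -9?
Domain of influence: [-17.85105, -0.14895]. Data at x = -9 spreads outward at speed 2.21.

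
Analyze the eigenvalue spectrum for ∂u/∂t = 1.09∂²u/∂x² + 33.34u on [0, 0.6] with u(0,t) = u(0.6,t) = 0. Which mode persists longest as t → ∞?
Eigenvalues: λₙ = 1.09n²π²/0.6² - 33.34.
First three modes:
  n=1: λ₁ = 1.09π²/0.6² - 33.34 ≈ -3.457
  n=2: λ₂ = 4.36π²/0.6² - 33.34 ≈ 86.192
  n=3: λ₃ = 9.81π²/0.6² - 33.34 ≈ 235.607
Since 1.09π²/0.6² ≈ 29.883 < 33.34, λ₁ < 0.
The n=1 mode grows fastest (−λₙ is largest for n=1) → dominates.
Asymptotic: u ~ c₁ sin(πx/0.6) e^{3.457t} (exponential growth at rate −λ₁ ≈ 3.457).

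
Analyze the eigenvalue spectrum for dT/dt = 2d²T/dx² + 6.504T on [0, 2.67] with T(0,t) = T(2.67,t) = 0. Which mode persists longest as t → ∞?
Eigenvalues: λₙ = 2n²π²/2.67² - 6.504.
First three modes:
  n=1: λ₁ = 2π²/2.67² - 6.504 ≈ -3.735
  n=2: λ₂ = 8π²/2.67² - 6.504 ≈ 4.572
  n=3: λ₃ = 18π²/2.67² - 6.504 ≈ 18.416
Since 2π²/2.67² ≈ 2.769 < 6.504, λ₁ < 0.
The n=1 mode grows fastest (−λₙ is largest for n=1) → dominates.
Asymptotic: T ~ c₁ sin(πx/2.67) e^{3.735t} (exponential growth at rate −λ₁ ≈ 3.735).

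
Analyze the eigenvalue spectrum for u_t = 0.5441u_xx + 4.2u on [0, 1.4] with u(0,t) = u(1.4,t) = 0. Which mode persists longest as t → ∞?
Eigenvalues: λₙ = 0.5441n²π²/1.4² - 4.2.
First three modes:
  n=1: λ₁ = 0.5441π²/1.4² - 4.2 ≈ -1.46
  n=2: λ₂ = 2.1764π²/1.4² - 4.2 ≈ 6.759
  n=3: λ₃ = 4.8969π²/1.4² - 4.2 ≈ 20.458
Since 0.5441π²/1.4² ≈ 2.74 < 4.2, λ₁ < 0.
The n=1 mode grows fastest (−λₙ is largest for n=1) → dominates.
Asymptotic: u ~ c₁ sin(πx/1.4) e^{1.46t} (exponential growth at rate −λ₁ ≈ 1.46).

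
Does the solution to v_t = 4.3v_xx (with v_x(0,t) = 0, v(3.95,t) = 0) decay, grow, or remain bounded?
v → 0. Heat escapes through the Dirichlet boundary.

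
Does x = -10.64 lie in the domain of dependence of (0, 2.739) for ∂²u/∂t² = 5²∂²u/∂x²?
Yes. The domain of dependence is [-13.695, 13.695], and -10.64 ∈ [-13.695, 13.695].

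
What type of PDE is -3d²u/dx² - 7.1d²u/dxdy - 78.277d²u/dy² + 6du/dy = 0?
With A = -3, B = -7.1, C = -78.277, the discriminant is -888.914. This is an elliptic PDE.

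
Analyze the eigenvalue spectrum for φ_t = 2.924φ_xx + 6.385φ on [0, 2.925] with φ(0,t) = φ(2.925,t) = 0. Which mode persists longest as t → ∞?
Eigenvalues: λₙ = 2.924n²π²/2.925² - 6.385.
First three modes:
  n=1: λ₁ = 2.924π²/2.925² - 6.385 ≈ -3.012
  n=2: λ₂ = 11.696π²/2.925² - 6.385 ≈ 7.107
  n=3: λ₃ = 26.316π²/2.925² - 6.385 ≈ 23.973
Since 2.924π²/2.925² ≈ 3.373 < 6.385, λ₁ < 0.
The n=1 mode grows fastest (−λₙ is largest for n=1) → dominates.
Asymptotic: φ ~ c₁ sin(πx/2.925) e^{3.012t} (exponential growth at rate −λ₁ ≈ 3.012).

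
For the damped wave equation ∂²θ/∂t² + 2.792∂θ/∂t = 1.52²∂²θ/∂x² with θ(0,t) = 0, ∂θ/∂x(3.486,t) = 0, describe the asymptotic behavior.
θ → 0. Damping (γ=2.792) dissipates energy; oscillations decay exponentially.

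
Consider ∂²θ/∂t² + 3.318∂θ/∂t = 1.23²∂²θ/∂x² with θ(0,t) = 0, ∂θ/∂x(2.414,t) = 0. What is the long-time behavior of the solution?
As t → ∞, θ → 0. Damping (γ=3.318) dissipates energy; oscillations decay exponentially.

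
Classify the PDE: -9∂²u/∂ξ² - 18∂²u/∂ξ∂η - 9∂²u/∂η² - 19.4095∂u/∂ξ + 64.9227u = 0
A = -9, B = -18, C = -9. Discriminant B² - 4AC = 0. Since 0 = 0, parabolic.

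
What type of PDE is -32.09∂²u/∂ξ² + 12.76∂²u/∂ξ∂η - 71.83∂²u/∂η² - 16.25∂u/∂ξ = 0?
With A = -32.09, B = 12.76, C = -71.83, the discriminant is -9057.2812. This is an elliptic PDE.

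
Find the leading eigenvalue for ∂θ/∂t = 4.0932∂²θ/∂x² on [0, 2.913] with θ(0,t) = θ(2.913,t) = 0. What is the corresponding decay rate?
Eigenvalues: λₙ = 4.0932n²π²/2.913².
First three modes:
  n=1: λ₁ = 4.0932π²/2.913² ≈ 4.761
  n=2: λ₂ = 16.3728π²/2.913² ≈ 19.043 (4× faster decay)
  n=3: λ₃ = 36.8388π²/2.913² ≈ 42.847 (9× faster decay)
As t → ∞, higher modes decay exponentially faster. The n=1 mode dominates: θ ~ c₁ sin(πx/2.913) e^{-λ₁t}.
Decay rate: λ₁ = 4.0932π²/2.913² ≈ 4.761.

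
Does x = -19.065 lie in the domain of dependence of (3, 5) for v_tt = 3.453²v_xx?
No. The domain of dependence is [-14.265, 20.265], and -19.065 is outside this interval.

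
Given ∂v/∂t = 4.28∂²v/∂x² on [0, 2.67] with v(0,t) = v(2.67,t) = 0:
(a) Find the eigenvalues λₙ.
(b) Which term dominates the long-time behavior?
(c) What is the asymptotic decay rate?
Eigenvalues: λₙ = 4.28n²π²/2.67².
First three modes:
  n=1: λ₁ = 4.28π²/2.67² ≈ 5.925
  n=2: λ₂ = 17.12π²/2.67² ≈ 23.702 (4× faster decay)
  n=3: λ₃ = 38.52π²/2.67² ≈ 53.329 (9× faster decay)
As t → ∞, higher modes decay exponentially faster. The n=1 mode dominates: v ~ c₁ sin(πx/2.67) e^{-λ₁t}.
Decay rate: λ₁ = 4.28π²/2.67² ≈ 5.925.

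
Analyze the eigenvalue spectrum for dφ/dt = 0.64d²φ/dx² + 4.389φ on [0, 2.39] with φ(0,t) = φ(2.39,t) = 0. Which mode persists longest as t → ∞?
Eigenvalues: λₙ = 0.64n²π²/2.39² - 4.389.
First three modes:
  n=1: λ₁ = 0.64π²/2.39² - 4.389 ≈ -3.283
  n=2: λ₂ = 2.56π²/2.39² - 4.389 ≈ 0.034
  n=3: λ₃ = 5.76π²/2.39² - 4.389 ≈ 5.563
Since 0.64π²/2.39² ≈ 1.106 < 4.389, λ₁ < 0.
The n=1 mode grows fastest (−λₙ is largest for n=1) → dominates.
Asymptotic: φ ~ c₁ sin(πx/2.39) e^{3.283t} (exponential growth at rate −λ₁ ≈ 3.283).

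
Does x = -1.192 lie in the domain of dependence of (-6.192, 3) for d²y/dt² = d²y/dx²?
No. The domain of dependence is [-9.192, -3.192], and -1.192 is outside this interval.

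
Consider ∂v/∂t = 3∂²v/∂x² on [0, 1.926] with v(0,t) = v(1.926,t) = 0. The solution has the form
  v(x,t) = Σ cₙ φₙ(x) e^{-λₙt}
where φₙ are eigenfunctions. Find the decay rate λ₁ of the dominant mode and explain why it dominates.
Eigenvalues: λₙ = 3n²π²/1.926².
First three modes:
  n=1: λ₁ = 3π²/1.926² ≈ 7.982
  n=2: λ₂ = 12π²/1.926² ≈ 31.928 (4× faster decay)
  n=3: λ₃ = 27π²/1.926² ≈ 71.837 (9× faster decay)
As t → ∞, higher modes decay exponentially faster. The n=1 mode dominates: v ~ c₁ sin(πx/1.926) e^{-λ₁t}.
Decay rate: λ₁ = 3π²/1.926² ≈ 7.982.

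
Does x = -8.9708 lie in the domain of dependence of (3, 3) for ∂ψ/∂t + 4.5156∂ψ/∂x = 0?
No. Only data at x = -10.5468 affects (3, 3). Advection has one-way propagation along characteristics.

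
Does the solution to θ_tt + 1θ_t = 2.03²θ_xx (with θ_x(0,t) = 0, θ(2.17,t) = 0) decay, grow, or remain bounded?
θ → 0. Damping (γ=1) dissipates energy; oscillations decay exponentially.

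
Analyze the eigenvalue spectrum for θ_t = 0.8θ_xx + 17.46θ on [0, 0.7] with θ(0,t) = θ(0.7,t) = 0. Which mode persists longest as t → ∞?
Eigenvalues: λₙ = 0.8n²π²/0.7² - 17.46.
First three modes:
  n=1: λ₁ = 0.8π²/0.7² - 17.46 ≈ -1.346
  n=2: λ₂ = 3.2π²/0.7² - 17.46 ≈ 46.995
  n=3: λ₃ = 7.2π²/0.7² - 17.46 ≈ 127.563
Since 0.8π²/0.7² ≈ 16.114 < 17.46, λ₁ < 0.
The n=1 mode grows fastest (−λₙ is largest for n=1) → dominates.
Asymptotic: θ ~ c₁ sin(πx/0.7) e^{1.346t} (exponential growth at rate −λ₁ ≈ 1.346).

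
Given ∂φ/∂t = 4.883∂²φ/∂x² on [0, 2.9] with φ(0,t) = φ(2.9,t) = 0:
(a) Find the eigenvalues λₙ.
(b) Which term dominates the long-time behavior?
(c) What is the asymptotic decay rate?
Eigenvalues: λₙ = 4.883n²π²/2.9².
First three modes:
  n=1: λ₁ = 4.883π²/2.9² ≈ 5.73
  n=2: λ₂ = 19.532π²/2.9² ≈ 22.922 (4× faster decay)
  n=3: λ₃ = 43.947π²/2.9² ≈ 51.574 (9× faster decay)
As t → ∞, higher modes decay exponentially faster. The n=1 mode dominates: φ ~ c₁ sin(πx/2.9) e^{-λ₁t}.
Decay rate: λ₁ = 4.883π²/2.9² ≈ 5.73.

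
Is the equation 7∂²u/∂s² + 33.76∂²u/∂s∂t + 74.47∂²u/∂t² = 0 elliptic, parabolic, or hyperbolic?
Computing B² - 4AC with A = 7, B = 33.76, C = 74.47: discriminant = -945.4224 (negative). Answer: elliptic.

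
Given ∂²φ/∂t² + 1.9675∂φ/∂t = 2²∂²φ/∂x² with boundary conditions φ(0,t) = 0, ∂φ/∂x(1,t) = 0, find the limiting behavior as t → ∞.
φ → 0. Damping (γ=1.9675) dissipates energy; oscillations decay exponentially.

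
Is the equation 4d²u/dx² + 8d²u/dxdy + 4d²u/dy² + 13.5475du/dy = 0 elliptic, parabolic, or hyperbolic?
Computing B² - 4AC with A = 4, B = 8, C = 4: discriminant = 0 (zero). Answer: parabolic.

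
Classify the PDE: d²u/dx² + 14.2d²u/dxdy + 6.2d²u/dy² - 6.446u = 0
A = 1, B = 14.2, C = 6.2. Discriminant B² - 4AC = 176.84. Since 176.84 > 0, hyperbolic.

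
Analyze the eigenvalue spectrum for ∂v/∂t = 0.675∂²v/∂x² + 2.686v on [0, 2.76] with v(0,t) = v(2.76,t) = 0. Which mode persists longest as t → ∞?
Eigenvalues: λₙ = 0.675n²π²/2.76² - 2.686.
First three modes:
  n=1: λ₁ = 0.675π²/2.76² - 2.686 ≈ -1.811
  n=2: λ₂ = 2.7π²/2.76² - 2.686 ≈ 0.812
  n=3: λ₃ = 6.075π²/2.76² - 2.686 ≈ 5.185
Since 0.675π²/2.76² ≈ 0.875 < 2.686, λ₁ < 0.
The n=1 mode grows fastest (−λₙ is largest for n=1) → dominates.
Asymptotic: v ~ c₁ sin(πx/2.76) e^{1.811t} (exponential growth at rate −λ₁ ≈ 1.811).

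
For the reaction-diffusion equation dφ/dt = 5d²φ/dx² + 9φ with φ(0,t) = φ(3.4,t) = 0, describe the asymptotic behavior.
φ grows unboundedly. Reaction dominates diffusion (r=9 > κπ²/L²≈4.27); solution grows exponentially.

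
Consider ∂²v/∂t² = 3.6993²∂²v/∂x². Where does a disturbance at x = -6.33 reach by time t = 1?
Domain of influence: [-10.0293, -2.6307]. Data at x = -6.33 spreads outward at speed 3.6993.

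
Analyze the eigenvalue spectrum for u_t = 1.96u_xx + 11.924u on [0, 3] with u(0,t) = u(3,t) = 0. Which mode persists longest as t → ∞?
Eigenvalues: λₙ = 1.96n²π²/3² - 11.924.
First three modes:
  n=1: λ₁ = 1.96π²/3² - 11.924 ≈ -9.775
  n=2: λ₂ = 7.84π²/3² - 11.924 ≈ -3.326
  n=3: λ₃ = 17.64π²/3² - 11.924 ≈ 7.42
Since 1.96π²/3² ≈ 2.149 < 11.924, λ₁ < 0.
The n=1 mode grows fastest (−λₙ is largest for n=1) → dominates.
Asymptotic: u ~ c₁ sin(πx/3) e^{9.775t} (exponential growth at rate −λ₁ ≈ 9.775).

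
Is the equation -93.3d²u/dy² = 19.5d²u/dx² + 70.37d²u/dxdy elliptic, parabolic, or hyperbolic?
Rewriting in standard form: -19.5d²u/dx² - 70.37d²u/dxdy - 93.3d²u/dy² = 0. Computing B² - 4AC with A = -19.5, B = -70.37, C = -93.3: discriminant = -2325.4631 (negative). Answer: elliptic.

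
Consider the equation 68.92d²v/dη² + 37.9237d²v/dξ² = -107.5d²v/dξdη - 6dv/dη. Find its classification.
Rewriting in standard form: 37.9237d²v/dξ² + 107.5d²v/dξdη + 68.92d²v/dη² + 6dv/dη = 0. Hyperbolic. (A = 37.9237, B = 107.5, C = 68.92 gives B² - 4AC = 1101.444384.)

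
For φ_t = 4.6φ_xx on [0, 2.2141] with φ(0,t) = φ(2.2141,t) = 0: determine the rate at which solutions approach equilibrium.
Eigenvalues: λₙ = 4.6n²π²/2.2141².
First three modes:
  n=1: λ₁ = 4.6π²/2.2141² ≈ 9.261
  n=2: λ₂ = 18.4π²/2.2141² ≈ 37.044 (4× faster decay)
  n=3: λ₃ = 41.4π²/2.2141² ≈ 83.35 (9× faster decay)
As t → ∞, higher modes decay exponentially faster. The n=1 mode dominates: φ ~ c₁ sin(πx/2.2141) e^{-λ₁t}.
Decay rate: λ₁ = 4.6π²/2.2141² ≈ 9.261.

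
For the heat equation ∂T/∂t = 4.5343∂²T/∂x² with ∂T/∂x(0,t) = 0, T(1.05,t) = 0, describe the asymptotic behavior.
T → 0. Heat escapes through the Dirichlet boundary.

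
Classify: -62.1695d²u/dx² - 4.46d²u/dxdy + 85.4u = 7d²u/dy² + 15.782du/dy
Rewriting in standard form: -62.1695d²u/dx² - 4.46d²u/dxdy - 7d²u/dy² - 15.782du/dy + 85.4u = 0. Elliptic (discriminant = -1720.8544).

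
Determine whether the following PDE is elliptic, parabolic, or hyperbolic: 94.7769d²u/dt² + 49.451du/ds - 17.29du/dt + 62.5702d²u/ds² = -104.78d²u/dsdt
Rewriting in standard form: 62.5702d²u/ds² + 104.78d²u/dsdt + 94.7769d²u/dt² + 49.451du/ds - 17.29du/dt = 0. Coefficients: A = 62.5702, B = 104.78, C = 94.7769. B² - 4AC = -12741.98995352, which is negative, so the equation is elliptic.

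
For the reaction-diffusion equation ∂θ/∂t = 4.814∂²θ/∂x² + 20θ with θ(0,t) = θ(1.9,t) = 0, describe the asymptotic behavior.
θ grows unboundedly. Reaction dominates diffusion (r=20 > κπ²/L²≈13.16); solution grows exponentially.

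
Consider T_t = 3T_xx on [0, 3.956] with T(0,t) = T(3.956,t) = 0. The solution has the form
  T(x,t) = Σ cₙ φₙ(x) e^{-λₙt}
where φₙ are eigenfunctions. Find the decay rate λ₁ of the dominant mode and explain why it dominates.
Eigenvalues: λₙ = 3n²π²/3.956².
First three modes:
  n=1: λ₁ = 3π²/3.956² ≈ 1.892
  n=2: λ₂ = 12π²/3.956² ≈ 7.568 (4× faster decay)
  n=3: λ₃ = 27π²/3.956² ≈ 17.028 (9× faster decay)
As t → ∞, higher modes decay exponentially faster. The n=1 mode dominates: T ~ c₁ sin(πx/3.956) e^{-λ₁t}.
Decay rate: λ₁ = 3π²/3.956² ≈ 1.892.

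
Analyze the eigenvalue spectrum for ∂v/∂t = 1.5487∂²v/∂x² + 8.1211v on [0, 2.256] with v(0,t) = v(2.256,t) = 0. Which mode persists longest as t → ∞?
Eigenvalues: λₙ = 1.5487n²π²/2.256² - 8.1211.
First three modes:
  n=1: λ₁ = 1.5487π²/2.256² - 8.1211 ≈ -5.118
  n=2: λ₂ = 6.1948π²/2.256² - 8.1211 ≈ 3.892
  n=3: λ₃ = 13.9383π²/2.256² - 8.1211 ≈ 18.908
Since 1.5487π²/2.256² ≈ 3.003 < 8.1211, λ₁ < 0.
The n=1 mode grows fastest (−λₙ is largest for n=1) → dominates.
Asymptotic: v ~ c₁ sin(πx/2.256) e^{5.118t} (exponential growth at rate −λ₁ ≈ 5.118).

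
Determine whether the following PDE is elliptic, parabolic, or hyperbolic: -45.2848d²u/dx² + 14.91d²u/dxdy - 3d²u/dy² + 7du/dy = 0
Coefficients: A = -45.2848, B = 14.91, C = -3. B² - 4AC = -321.1095, which is negative, so the equation is elliptic.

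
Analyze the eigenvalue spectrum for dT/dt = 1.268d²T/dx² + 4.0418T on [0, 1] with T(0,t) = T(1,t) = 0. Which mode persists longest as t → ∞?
Eigenvalues: λₙ = 1.268n²π²/1² - 4.0418.
First three modes:
  n=1: λ₁ = 1.268π² - 4.0418 ≈ 8.473
  n=2: λ₂ = 5.072π² - 4.0418 ≈ 46.017
  n=3: λ₃ = 11.412π² - 4.0418 ≈ 108.59
Since 1.268π² ≈ 12.515 > 4.0418, all λₙ > 0.
The n=1 mode decays slowest → dominates as t → ∞.
Asymptotic: T ~ c₁ sin(πx/1) e^{-λ₁t} with decay rate λ₁ ≈ 8.473.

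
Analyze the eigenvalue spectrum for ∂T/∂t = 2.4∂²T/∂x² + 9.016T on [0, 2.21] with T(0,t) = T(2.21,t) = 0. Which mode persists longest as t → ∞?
Eigenvalues: λₙ = 2.4n²π²/2.21² - 9.016.
First three modes:
  n=1: λ₁ = 2.4π²/2.21² - 9.016 ≈ -4.166
  n=2: λ₂ = 9.6π²/2.21² - 9.016 ≈ 10.383
  n=3: λ₃ = 21.6π²/2.21² - 9.016 ≈ 34.632
Since 2.4π²/2.21² ≈ 4.85 < 9.016, λ₁ < 0.
The n=1 mode grows fastest (−λₙ is largest for n=1) → dominates.
Asymptotic: T ~ c₁ sin(πx/2.21) e^{4.166t} (exponential growth at rate −λ₁ ≈ 4.166).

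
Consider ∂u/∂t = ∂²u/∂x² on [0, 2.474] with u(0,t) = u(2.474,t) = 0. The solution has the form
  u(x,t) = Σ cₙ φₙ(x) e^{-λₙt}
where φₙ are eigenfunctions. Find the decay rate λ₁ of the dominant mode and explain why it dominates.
Eigenvalues: λₙ = n²π²/2.474².
First three modes:
  n=1: λ₁ = π²/2.474² ≈ 1.613
  n=2: λ₂ = 4π²/2.474² ≈ 6.45 (4× faster decay)
  n=3: λ₃ = 9π²/2.474² ≈ 14.513 (9× faster decay)
As t → ∞, higher modes decay exponentially faster. The n=1 mode dominates: u ~ c₁ sin(πx/2.474) e^{-λ₁t}.
Decay rate: λ₁ = π²/2.474² ≈ 1.613.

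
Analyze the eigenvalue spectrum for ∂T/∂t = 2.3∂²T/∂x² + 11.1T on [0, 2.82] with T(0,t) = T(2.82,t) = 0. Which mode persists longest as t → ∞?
Eigenvalues: λₙ = 2.3n²π²/2.82² - 11.1.
First three modes:
  n=1: λ₁ = 2.3π²/2.82² - 11.1 ≈ -8.246
  n=2: λ₂ = 9.2π²/2.82² - 11.1 ≈ 0.318
  n=3: λ₃ = 20.7π²/2.82² - 11.1 ≈ 14.59
Since 2.3π²/2.82² ≈ 2.854 < 11.1, λ₁ < 0.
The n=1 mode grows fastest (−λₙ is largest for n=1) → dominates.
Asymptotic: T ~ c₁ sin(πx/2.82) e^{8.246t} (exponential growth at rate −λ₁ ≈ 8.246).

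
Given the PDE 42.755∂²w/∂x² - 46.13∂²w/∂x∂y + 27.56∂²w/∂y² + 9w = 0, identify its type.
The second-order coefficients are A = 42.755, B = -46.13, C = 27.56. Since B² - 4AC = -2585.3343 < 0, this is an elliptic PDE.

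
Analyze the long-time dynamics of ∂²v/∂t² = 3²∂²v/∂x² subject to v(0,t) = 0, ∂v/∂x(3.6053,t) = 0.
Long-time behavior: v oscillates (no decay). Energy is conserved; the solution oscillates indefinitely as standing waves.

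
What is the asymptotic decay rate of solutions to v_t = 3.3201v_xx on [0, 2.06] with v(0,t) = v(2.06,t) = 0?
Eigenvalues: λₙ = 3.3201n²π²/2.06².
First three modes:
  n=1: λ₁ = 3.3201π²/2.06² ≈ 7.722
  n=2: λ₂ = 13.2804π²/2.06² ≈ 30.887 (4× faster decay)
  n=3: λ₃ = 29.8809π²/2.06² ≈ 69.496 (9× faster decay)
As t → ∞, higher modes decay exponentially faster. The n=1 mode dominates: v ~ c₁ sin(πx/2.06) e^{-λ₁t}.
Decay rate: λ₁ = 3.3201π²/2.06² ≈ 7.722.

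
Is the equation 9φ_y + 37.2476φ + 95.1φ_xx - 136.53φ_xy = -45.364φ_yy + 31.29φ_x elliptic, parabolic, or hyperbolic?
Rewriting in standard form: 95.1φ_xx - 136.53φ_xy + 45.364φ_yy - 31.29φ_x + 9φ_y + 37.2476φ = 0. Computing B² - 4AC with A = 95.1, B = -136.53, C = 45.364: discriminant = 1383.9753 (positive). Answer: hyperbolic.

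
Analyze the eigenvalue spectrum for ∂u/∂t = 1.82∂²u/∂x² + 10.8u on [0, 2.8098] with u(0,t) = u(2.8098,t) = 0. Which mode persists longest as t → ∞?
Eigenvalues: λₙ = 1.82n²π²/2.8098² - 10.8.
First three modes:
  n=1: λ₁ = 1.82π²/2.8098² - 10.8 ≈ -8.525
  n=2: λ₂ = 7.28π²/2.8098² - 10.8 ≈ -1.699
  n=3: λ₃ = 16.38π²/2.8098² - 10.8 ≈ 9.677
Since 1.82π²/2.8098² ≈ 2.275 < 10.8, λ₁ < 0.
The n=1 mode grows fastest (−λₙ is largest for n=1) → dominates.
Asymptotic: u ~ c₁ sin(πx/2.8098) e^{8.525t} (exponential growth at rate −λ₁ ≈ 8.525).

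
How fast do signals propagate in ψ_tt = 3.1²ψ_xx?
Speed = 3.1. Information travels along characteristics x = x₀ ± 3.1t.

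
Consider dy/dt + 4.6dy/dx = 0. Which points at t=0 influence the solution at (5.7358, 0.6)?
A single point: x = 2.9758. The characteristic through (5.7358, 0.6) is x - 4.6t = const, so x = 5.7358 - 4.6·0.6 = 2.9758.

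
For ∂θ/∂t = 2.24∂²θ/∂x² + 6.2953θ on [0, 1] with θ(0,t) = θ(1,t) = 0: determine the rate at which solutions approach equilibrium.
Eigenvalues: λₙ = 2.24n²π²/1² - 6.2953.
First three modes:
  n=1: λ₁ = 2.24π² - 6.2953 ≈ 15.813
  n=2: λ₂ = 8.96π² - 6.2953 ≈ 82.136
  n=3: λ₃ = 20.16π² - 6.2953 ≈ 192.676
Since 2.24π² ≈ 22.108 > 6.2953, all λₙ > 0.
The n=1 mode decays slowest → dominates as t → ∞.
Asymptotic: θ ~ c₁ sin(πx/1) e^{-λ₁t} with decay rate λ₁ ≈ 15.813.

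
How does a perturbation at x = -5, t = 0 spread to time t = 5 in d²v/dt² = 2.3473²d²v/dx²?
Domain of influence: [-16.7365, 6.7365]. Data at x = -5 spreads outward at speed 2.3473.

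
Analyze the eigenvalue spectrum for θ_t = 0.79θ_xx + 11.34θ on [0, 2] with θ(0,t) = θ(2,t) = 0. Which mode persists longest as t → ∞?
Eigenvalues: λₙ = 0.79n²π²/2² - 11.34.
First three modes:
  n=1: λ₁ = 0.79π²/2² - 11.34 ≈ -9.391
  n=2: λ₂ = 3.16π²/2² - 11.34 ≈ -3.543
  n=3: λ₃ = 7.11π²/2² - 11.34 ≈ 6.203
Since 0.79π²/2² ≈ 1.949 < 11.34, λ₁ < 0.
The n=1 mode grows fastest (−λₙ is largest for n=1) → dominates.
Asymptotic: θ ~ c₁ sin(πx/2) e^{9.391t} (exponential growth at rate −λ₁ ≈ 9.391).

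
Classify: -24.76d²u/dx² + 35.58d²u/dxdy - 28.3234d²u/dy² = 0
Elliptic (discriminant = -1539.213136).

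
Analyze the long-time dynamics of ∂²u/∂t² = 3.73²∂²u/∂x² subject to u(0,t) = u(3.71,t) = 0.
Long-time behavior: u oscillates (no decay). Energy is conserved; the solution oscillates indefinitely as standing waves.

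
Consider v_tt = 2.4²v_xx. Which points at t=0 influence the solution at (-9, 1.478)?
Domain of dependence: [-12.5472, -5.4528]. Signals travel at speed 2.4, so data within |x - -9| ≤ 2.4·1.478 = 3.5472 can reach the point.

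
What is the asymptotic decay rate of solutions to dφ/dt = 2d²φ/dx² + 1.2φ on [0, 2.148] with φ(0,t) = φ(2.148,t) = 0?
Eigenvalues: λₙ = 2n²π²/2.148² - 1.2.
First three modes:
  n=1: λ₁ = 2π²/2.148² - 1.2 ≈ 3.078
  n=2: λ₂ = 8π²/2.148² - 1.2 ≈ 15.913
  n=3: λ₃ = 18π²/2.148² - 1.2 ≈ 37.304
Since 2π²/2.148² ≈ 4.278 > 1.2, all λₙ > 0.
The n=1 mode decays slowest → dominates as t → ∞.
Asymptotic: φ ~ c₁ sin(πx/2.148) e^{-λ₁t} with decay rate λ₁ ≈ 3.078.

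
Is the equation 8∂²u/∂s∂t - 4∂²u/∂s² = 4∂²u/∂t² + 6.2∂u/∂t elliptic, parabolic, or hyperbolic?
Rewriting in standard form: -4∂²u/∂s² + 8∂²u/∂s∂t - 4∂²u/∂t² - 6.2∂u/∂t = 0. Computing B² - 4AC with A = -4, B = 8, C = -4: discriminant = 0 (zero). Answer: parabolic.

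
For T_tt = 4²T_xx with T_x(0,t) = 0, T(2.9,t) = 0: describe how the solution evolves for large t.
T oscillates (no decay). Energy is conserved; the solution oscillates indefinitely as standing waves.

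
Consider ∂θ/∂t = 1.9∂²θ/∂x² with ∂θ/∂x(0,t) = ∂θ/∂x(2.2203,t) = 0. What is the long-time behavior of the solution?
As t → ∞, θ → constant (steady state). Heat is conserved (no flux at boundaries); solution approaches the spatial average.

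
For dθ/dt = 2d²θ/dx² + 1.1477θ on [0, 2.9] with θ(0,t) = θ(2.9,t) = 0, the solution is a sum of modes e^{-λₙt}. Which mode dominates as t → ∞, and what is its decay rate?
Eigenvalues: λₙ = 2n²π²/2.9² - 1.1477.
First three modes:
  n=1: λ₁ = 2π²/2.9² - 1.1477 ≈ 1.199
  n=2: λ₂ = 8π²/2.9² - 1.1477 ≈ 8.241
  n=3: λ₃ = 18π²/2.9² - 1.1477 ≈ 19.976
Since 2π²/2.9² ≈ 2.347 > 1.1477, all λₙ > 0.
The n=1 mode decays slowest → dominates as t → ∞.
Asymptotic: θ ~ c₁ sin(πx/2.9) e^{-λ₁t} with decay rate λ₁ ≈ 1.199.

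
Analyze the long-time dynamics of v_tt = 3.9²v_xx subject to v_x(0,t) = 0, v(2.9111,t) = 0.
Long-time behavior: v oscillates (no decay). Energy is conserved; the solution oscillates indefinitely as standing waves.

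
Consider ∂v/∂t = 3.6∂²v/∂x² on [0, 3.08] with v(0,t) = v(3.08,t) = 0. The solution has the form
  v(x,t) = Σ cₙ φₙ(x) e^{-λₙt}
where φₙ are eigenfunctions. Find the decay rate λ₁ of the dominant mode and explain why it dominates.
Eigenvalues: λₙ = 3.6n²π²/3.08².
First three modes:
  n=1: λ₁ = 3.6π²/3.08² ≈ 3.745
  n=2: λ₂ = 14.4π²/3.08² ≈ 14.982 (4× faster decay)
  n=3: λ₃ = 32.4π²/3.08² ≈ 33.709 (9× faster decay)
As t → ∞, higher modes decay exponentially faster. The n=1 mode dominates: v ~ c₁ sin(πx/3.08) e^{-λ₁t}.
Decay rate: λ₁ = 3.6π²/3.08² ≈ 3.745.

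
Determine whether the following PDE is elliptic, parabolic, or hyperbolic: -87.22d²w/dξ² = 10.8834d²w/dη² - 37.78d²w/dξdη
Rewriting in standard form: -87.22d²w/dξ² + 37.78d²w/dξdη - 10.8834d²w/dη² = 0. Coefficients: A = -87.22, B = 37.78, C = -10.8834. B² - 4AC = -2369.672192, which is negative, so the equation is elliptic.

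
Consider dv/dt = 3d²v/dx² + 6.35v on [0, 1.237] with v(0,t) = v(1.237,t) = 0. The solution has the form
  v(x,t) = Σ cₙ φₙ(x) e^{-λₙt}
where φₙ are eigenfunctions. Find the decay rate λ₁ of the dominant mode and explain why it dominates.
Eigenvalues: λₙ = 3n²π²/1.237² - 6.35.
First three modes:
  n=1: λ₁ = 3π²/1.237² - 6.35 ≈ 13
  n=2: λ₂ = 12π²/1.237² - 6.35 ≈ 71.05
  n=3: λ₃ = 27π²/1.237² - 6.35 ≈ 167.8
Since 3π²/1.237² ≈ 19.35 > 6.35, all λₙ > 0.
The n=1 mode decays slowest → dominates as t → ∞.
Asymptotic: v ~ c₁ sin(πx/1.237) e^{-λ₁t} with decay rate λ₁ ≈ 13.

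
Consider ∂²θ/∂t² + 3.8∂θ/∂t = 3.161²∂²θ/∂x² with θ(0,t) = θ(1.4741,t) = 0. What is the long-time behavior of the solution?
As t → ∞, θ → 0. Damping (γ=3.8) dissipates energy; oscillations decay exponentially.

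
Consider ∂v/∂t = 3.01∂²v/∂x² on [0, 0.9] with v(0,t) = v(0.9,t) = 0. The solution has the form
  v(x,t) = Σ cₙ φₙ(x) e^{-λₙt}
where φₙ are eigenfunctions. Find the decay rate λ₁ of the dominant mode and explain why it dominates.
Eigenvalues: λₙ = 3.01n²π²/0.9².
First three modes:
  n=1: λ₁ = 3.01π²/0.9² ≈ 36.676
  n=2: λ₂ = 12.04π²/0.9² ≈ 146.704 (4× faster decay)
  n=3: λ₃ = 27.09π²/0.9² ≈ 330.083 (9× faster decay)
As t → ∞, higher modes decay exponentially faster. The n=1 mode dominates: v ~ c₁ sin(πx/0.9) e^{-λ₁t}.
Decay rate: λ₁ = 3.01π²/0.9² ≈ 36.676.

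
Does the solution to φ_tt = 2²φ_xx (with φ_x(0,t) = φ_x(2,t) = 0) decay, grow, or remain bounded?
φ oscillates about a mean that drifts linearly in t (generically unbounded; no decay). There is no damping, so the nonconstant modes persist as standing waves (energy conserved, no decay). But with Neumann conditions at both ends the constant mode has eigenvalue 0: the spatial mean M(t) of φ satisfies M'' = 0, so M(t) = M(0) + M'(0)·t. Unless the initial velocity has zero mean (∫φ_t(x,0)dx = 0), the solution grows linearly in t (unbounded, though not exponentially); if it does have zero mean, the solution stays bounded and simply oscillates.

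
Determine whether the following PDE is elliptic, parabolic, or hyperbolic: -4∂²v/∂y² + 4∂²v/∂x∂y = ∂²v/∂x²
Rewriting in standard form: -∂²v/∂x² + 4∂²v/∂x∂y - 4∂²v/∂y² = 0. Coefficients: A = -1, B = 4, C = -4. B² - 4AC = 0, which is zero, so the equation is parabolic.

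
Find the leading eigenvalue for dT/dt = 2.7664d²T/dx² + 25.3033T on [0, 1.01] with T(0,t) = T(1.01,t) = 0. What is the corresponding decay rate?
Eigenvalues: λₙ = 2.7664n²π²/1.01² - 25.3033.
First three modes:
  n=1: λ₁ = 2.7664π²/1.01² - 25.3033 ≈ 1.462
  n=2: λ₂ = 11.0656π²/1.01² - 25.3033 ≈ 81.758
  n=3: λ₃ = 24.8976π²/1.01² - 25.3033 ≈ 215.584
Since 2.7664π²/1.01² ≈ 26.765 > 25.3033, all λₙ > 0.
The n=1 mode decays slowest → dominates as t → ∞.
Asymptotic: T ~ c₁ sin(πx/1.01) e^{-λ₁t} with decay rate λ₁ ≈ 1.462.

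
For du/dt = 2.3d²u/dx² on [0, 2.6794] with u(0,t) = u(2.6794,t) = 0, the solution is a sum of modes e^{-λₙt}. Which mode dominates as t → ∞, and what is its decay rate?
Eigenvalues: λₙ = 2.3n²π²/2.6794².
First three modes:
  n=1: λ₁ = 2.3π²/2.6794² ≈ 3.162
  n=2: λ₂ = 9.2π²/2.6794² ≈ 12.648 (4× faster decay)
  n=3: λ₃ = 20.7π²/2.6794² ≈ 28.457 (9× faster decay)
As t → ∞, higher modes decay exponentially faster. The n=1 mode dominates: u ~ c₁ sin(πx/2.6794) e^{-λ₁t}.
Decay rate: λ₁ = 2.3π²/2.6794² ≈ 3.162.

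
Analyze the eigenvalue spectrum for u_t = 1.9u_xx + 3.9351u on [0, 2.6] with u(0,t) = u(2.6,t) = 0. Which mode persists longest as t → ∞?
Eigenvalues: λₙ = 1.9n²π²/2.6² - 3.9351.
First three modes:
  n=1: λ₁ = 1.9π²/2.6² - 3.9351 ≈ -1.161
  n=2: λ₂ = 7.6π²/2.6² - 3.9351 ≈ 7.161
  n=3: λ₃ = 17.1π²/2.6² - 3.9351 ≈ 21.031
Since 1.9π²/2.6² ≈ 2.774 < 3.9351, λ₁ < 0.
The n=1 mode grows fastest (−λₙ is largest for n=1) → dominates.
Asymptotic: u ~ c₁ sin(πx/2.6) e^{1.161t} (exponential growth at rate −λ₁ ≈ 1.161).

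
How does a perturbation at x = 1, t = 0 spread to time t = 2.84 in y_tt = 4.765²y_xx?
Domain of influence: [-12.5326, 14.5326]. Data at x = 1 spreads outward at speed 4.765.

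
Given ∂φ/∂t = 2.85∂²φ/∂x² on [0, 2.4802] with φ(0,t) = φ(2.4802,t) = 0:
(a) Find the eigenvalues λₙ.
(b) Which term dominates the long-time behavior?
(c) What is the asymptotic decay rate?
Eigenvalues: λₙ = 2.85n²π²/2.4802².
First three modes:
  n=1: λ₁ = 2.85π²/2.4802² ≈ 4.573
  n=2: λ₂ = 11.4π²/2.4802² ≈ 18.291 (4× faster decay)
  n=3: λ₃ = 25.65π²/2.4802² ≈ 41.154 (9× faster decay)
As t → ∞, higher modes decay exponentially faster. The n=1 mode dominates: φ ~ c₁ sin(πx/2.4802) e^{-λ₁t}.
Decay rate: λ₁ = 2.85π²/2.4802² ≈ 4.573.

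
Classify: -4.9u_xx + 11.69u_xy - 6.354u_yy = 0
Hyperbolic (discriminant = 12.1177).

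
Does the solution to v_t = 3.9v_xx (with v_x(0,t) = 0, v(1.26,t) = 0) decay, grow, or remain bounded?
v → 0. Heat escapes through the Dirichlet boundary.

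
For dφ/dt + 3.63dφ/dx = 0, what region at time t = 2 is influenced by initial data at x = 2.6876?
At x = 9.9476. The characteristic carries data from (2.6876, 0) to (9.9476, 2).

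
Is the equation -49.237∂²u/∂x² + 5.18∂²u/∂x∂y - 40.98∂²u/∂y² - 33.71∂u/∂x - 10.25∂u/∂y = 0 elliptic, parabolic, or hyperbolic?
Computing B² - 4AC with A = -49.237, B = 5.18, C = -40.98: discriminant = -8044.09664 (negative). Answer: elliptic.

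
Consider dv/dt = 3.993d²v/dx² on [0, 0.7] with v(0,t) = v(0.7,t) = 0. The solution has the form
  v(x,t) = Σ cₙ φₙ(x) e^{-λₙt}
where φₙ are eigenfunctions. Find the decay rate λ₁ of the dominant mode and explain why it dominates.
Eigenvalues: λₙ = 3.993n²π²/0.7².
First three modes:
  n=1: λ₁ = 3.993π²/0.7² ≈ 80.427
  n=2: λ₂ = 15.972π²/0.7² ≈ 321.709 (4× faster decay)
  n=3: λ₃ = 35.937π²/0.7² ≈ 723.845 (9× faster decay)
As t → ∞, higher modes decay exponentially faster. The n=1 mode dominates: v ~ c₁ sin(πx/0.7) e^{-λ₁t}.
Decay rate: λ₁ = 3.993π²/0.7² ≈ 80.427.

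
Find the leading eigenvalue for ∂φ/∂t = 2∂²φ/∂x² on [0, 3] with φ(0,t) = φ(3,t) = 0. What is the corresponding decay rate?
Eigenvalues: λₙ = 2n²π²/3².
First three modes:
  n=1: λ₁ = 2π²/3² ≈ 2.193
  n=2: λ₂ = 8π²/3² ≈ 8.773 (4× faster decay)
  n=3: λ₃ = 18π²/3² ≈ 19.739 (9× faster decay)
As t → ∞, higher modes decay exponentially faster. The n=1 mode dominates: φ ~ c₁ sin(πx/3) e^{-λ₁t}.
Decay rate: λ₁ = 2π²/3² ≈ 2.193.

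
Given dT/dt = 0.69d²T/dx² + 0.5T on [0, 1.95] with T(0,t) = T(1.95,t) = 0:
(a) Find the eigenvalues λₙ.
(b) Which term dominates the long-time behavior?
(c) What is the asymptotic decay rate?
Eigenvalues: λₙ = 0.69n²π²/1.95² - 0.5.
First three modes:
  n=1: λ₁ = 0.69π²/1.95² - 0.5 ≈ 1.291
  n=2: λ₂ = 2.76π²/1.95² - 0.5 ≈ 6.664
  n=3: λ₃ = 6.21π²/1.95² - 0.5 ≈ 15.618
Since 0.69π²/1.95² ≈ 1.791 > 0.5, all λₙ > 0.
The n=1 mode decays slowest → dominates as t → ∞.
Asymptotic: T ~ c₁ sin(πx/1.95) e^{-λ₁t} with decay rate λ₁ ≈ 1.291.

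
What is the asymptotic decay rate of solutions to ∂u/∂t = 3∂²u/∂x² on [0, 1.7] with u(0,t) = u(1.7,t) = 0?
Eigenvalues: λₙ = 3n²π²/1.7².
First three modes:
  n=1: λ₁ = 3π²/1.7² ≈ 10.245
  n=2: λ₂ = 12π²/1.7² ≈ 40.981 (4× faster decay)
  n=3: λ₃ = 27π²/1.7² ≈ 92.207 (9× faster decay)
As t → ∞, higher modes decay exponentially faster. The n=1 mode dominates: u ~ c₁ sin(πx/1.7) e^{-λ₁t}.
Decay rate: λ₁ = 3π²/1.7² ≈ 10.245.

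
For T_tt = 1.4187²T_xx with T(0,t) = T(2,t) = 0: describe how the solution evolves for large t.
T oscillates (no decay). Energy is conserved; the solution oscillates indefinitely as standing waves.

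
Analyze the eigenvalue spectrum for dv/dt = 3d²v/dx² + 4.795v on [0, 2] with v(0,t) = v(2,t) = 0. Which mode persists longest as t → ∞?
Eigenvalues: λₙ = 3n²π²/2² - 4.795.
First three modes:
  n=1: λ₁ = 3π²/2² - 4.795 ≈ 2.607
  n=2: λ₂ = 12π²/2² - 4.795 ≈ 24.814
  n=3: λ₃ = 27π²/2² - 4.795 ≈ 61.825
Since 3π²/2² ≈ 7.402 > 4.795, all λₙ > 0.
The n=1 mode decays slowest → dominates as t → ∞.
Asymptotic: v ~ c₁ sin(πx/2) e^{-λ₁t} with decay rate λ₁ ≈ 2.607.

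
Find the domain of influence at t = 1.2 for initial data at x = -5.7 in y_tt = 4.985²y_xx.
Domain of influence: [-11.682, 0.282]. Data at x = -5.7 spreads outward at speed 4.985.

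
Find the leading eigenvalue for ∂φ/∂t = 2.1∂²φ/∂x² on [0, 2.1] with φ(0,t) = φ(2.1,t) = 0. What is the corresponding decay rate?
Eigenvalues: λₙ = 2.1n²π²/2.1².
First three modes:
  n=1: λ₁ = 2.1π²/2.1² ≈ 4.7
  n=2: λ₂ = 8.4π²/2.1² ≈ 18.799 (4× faster decay)
  n=3: λ₃ = 18.9π²/2.1² ≈ 42.298 (9× faster decay)
As t → ∞, higher modes decay exponentially faster. The n=1 mode dominates: φ ~ c₁ sin(πx/2.1) e^{-λ₁t}.
Decay rate: λ₁ = 2.1π²/2.1² ≈ 4.7.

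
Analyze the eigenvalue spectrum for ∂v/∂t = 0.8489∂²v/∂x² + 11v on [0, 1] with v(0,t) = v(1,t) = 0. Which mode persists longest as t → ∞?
Eigenvalues: λₙ = 0.8489n²π²/1² - 11.
First three modes:
  n=1: λ₁ = 0.8489π² - 11 ≈ -2.622
  n=2: λ₂ = 3.3956π² - 11 ≈ 22.513
  n=3: λ₃ = 7.6401π² - 11 ≈ 64.405
Since 0.8489π² ≈ 8.378 < 11, λ₁ < 0.
The n=1 mode grows fastest (−λₙ is largest for n=1) → dominates.
Asymptotic: v ~ c₁ sin(πx/1) e^{2.622t} (exponential growth at rate −λ₁ ≈ 2.622).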